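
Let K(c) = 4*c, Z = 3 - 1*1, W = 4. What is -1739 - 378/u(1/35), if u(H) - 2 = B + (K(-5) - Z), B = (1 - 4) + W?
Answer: -32663/19 ≈ -1719.1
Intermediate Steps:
Z = 2 (Z = 3 - 1 = 2)
B = 1 (B = (1 - 4) + 4 = -3 + 4 = 1)
u(H) = -19 (u(H) = 2 + (1 + (4*(-5) - 1*2)) = 2 + (1 + (-20 - 2)) = 2 + (1 - 22) = 2 - 21 = -19)
-1739 - 378/u(1/35) = -1739 - 378/(-19) = -1739 - 378*(-1/19) = -1739 + 378/19 = -32663/19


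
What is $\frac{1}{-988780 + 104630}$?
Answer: $- \frac{1}{884150} \approx -1.131 \cdot 10^{-6}$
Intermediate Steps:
$\frac{1}{-988780 + 104630} = \frac{1}{-884150} = - \frac{1}{884150}$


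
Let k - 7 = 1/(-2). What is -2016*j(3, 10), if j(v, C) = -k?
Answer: 13104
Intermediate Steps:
k = 13/2 (k = 7 + 1/(-2) = 7 - 1/2 = 13/2 ≈ 6.5000)
j(v, C) = -13/2 (j(v, C) = -1*13/2 = -13/2)
-2016*j(3, 10) = -2016*(-13/2) = 13104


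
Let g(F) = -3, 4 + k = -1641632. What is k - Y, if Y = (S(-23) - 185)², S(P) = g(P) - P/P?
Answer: -1677357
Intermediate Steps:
k = -1641636 (k = -4 - 1641632 = -1641636)
S(P) = -4 (S(P) = -3 - P/P = -3 - 1*1 = -3 - 1 = -4)
Y = 35721 (Y = (-4 - 185)² = (-189)² = 35721)
k - Y = -1641636 - 1*35721 = -1641636 - 35721 = -1677357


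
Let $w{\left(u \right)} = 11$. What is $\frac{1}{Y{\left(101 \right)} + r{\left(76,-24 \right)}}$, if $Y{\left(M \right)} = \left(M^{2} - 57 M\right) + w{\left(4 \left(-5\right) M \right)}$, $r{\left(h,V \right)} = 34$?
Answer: $\frac{1}{4489} \approx 0.00022277$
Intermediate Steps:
$Y{\left(M \right)} = 11 + M^{2} - 57 M$ ($Y{\left(M \right)} = \left(M^{2} - 57 M\right) + 11 = 11 + M^{2} - 57 M$)
$\frac{1}{Y{\left(101 \right)} + r{\left(76,-24 \right)}} = \frac{1}{\left(11 + 101^{2} - 5757\right) + 34} = \frac{1}{\left(11 + 10201 - 5757\right) + 34} = \frac{1}{4455 + 34} = \frac{1}{4489}$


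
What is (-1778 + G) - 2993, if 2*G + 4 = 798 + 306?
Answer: -4221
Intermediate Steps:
G = 550 (G = -2 + (798 + 306)/2 = -2 + (½)*1104 = -2 + 552 = 550)
(-1778 + G) - 2993 = (-1778 + 550) - 2993 = -1228 - 2993 = -4221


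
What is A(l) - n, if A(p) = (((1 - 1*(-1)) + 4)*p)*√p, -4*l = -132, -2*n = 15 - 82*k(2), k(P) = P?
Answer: -149/2 + 198*√33 ≈ 1062.9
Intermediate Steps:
n = 149/2 (n = -(15 - 82*2)/2 = -(15 - 164)/2 = -½*(-149) = 149/2 ≈ 74.500)
l = 33 (l = -¼*(-132) = 33)
A(p) = 6*p^(3/2) (A(p) = (((1 + 1) + 4)*p)*√p = ((2 + 4)*p)*√p = (6*p)*√p = 6*p^(3/2))
A(l) - n = 6*33^(3/2) - 1*149/2 = 6*(33*√33) - 149/2 = 198*√33 - 149/2 = -149/2 + 198*√33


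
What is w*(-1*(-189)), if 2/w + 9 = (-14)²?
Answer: 378/187 ≈ 2.0214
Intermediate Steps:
w = 2/187 (w = 2/(-9 + (-14)²) = 2/(-9 + 196) = 2/187 ≈ 0.010695)
w*(-1*(-189)) = 2*(-1*(-189))/187 = (2/187)*189 = 378/187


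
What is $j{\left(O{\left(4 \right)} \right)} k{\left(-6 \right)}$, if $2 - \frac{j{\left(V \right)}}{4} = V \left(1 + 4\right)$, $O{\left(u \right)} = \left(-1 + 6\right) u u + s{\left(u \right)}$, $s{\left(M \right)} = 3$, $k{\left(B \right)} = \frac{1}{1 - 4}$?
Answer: $\frac{1652}{3} \approx 550.67$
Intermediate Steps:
$k{\left(B \right)} = - \frac{1}{3}$ ($k{\left(B \right)} = \frac{1}{-3} = - \frac{1}{3}$)
$O{\left(u \right)} = 3 + 5 u^{2}$ ($O{\left(u \right)} = \left(-1 + 6\right) u u + 3 = 5 u u + 3 = 5 u^{2} + 3 = 3 + 5 u^{2}$)
$j{\left(V \right)} = 8 - 20 V$ ($j{\left(V \right)} = 8 - 4 V \left(1 + 4\right) = 8 - 4 V 5 = 8 - 4 \cdot 5 V = 8 - 20 V$)
$j{\left(O{\left(4 \right)} \right)} k{\left(-6 \right)} = \left(8 - 20 \left(3 + 5 \cdot 4^{2}\right)\right) \left(- \frac{1}{3}\right) = \left(8 - 20 \left(3 + 5 \cdot 16\right)\right) \left(- \frac{1}{3}\right) = \left(8 - 20 \left(3 + 80\right)\right) \left(- \frac{1}{3}\right) = \left(8 - 1660\right) \left(- \frac{1}{3}\right) = \left(-1652\right) \left(- \frac{1}{3}\right) = \frac{1652}{3}$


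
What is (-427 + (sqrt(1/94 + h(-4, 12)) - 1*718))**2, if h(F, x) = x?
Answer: (107630 - sqrt(106126))**2/8836 ≈ 1.3031e+6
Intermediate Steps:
(-427 + (sqrt(1/94 + h(-4, 12)) - 1*718))**2 = (-427 + (sqrt(1/94 + 12) - 1*718))**2 = (-427 + (sqrt(1/94 + 12) - 718))**2 = (-427 + (sqrt(1129/94) - 718))**2 = (-427 + (sqrt(106126)/94 - 718))**2 = (-427 + (-718 + sqrt(106126)/94))**2 = (-1145 + sqrt(106126)/94)**2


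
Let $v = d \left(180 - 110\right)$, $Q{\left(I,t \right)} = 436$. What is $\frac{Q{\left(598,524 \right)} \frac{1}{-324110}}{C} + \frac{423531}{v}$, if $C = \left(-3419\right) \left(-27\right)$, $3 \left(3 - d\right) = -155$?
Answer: $\frac{3801559166398771}{34347662261640} \approx 110.68$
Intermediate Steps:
$d = \frac{164}{3}$ ($d = 3 - - \frac{155}{3} = 3 + \frac{155}{3} = \frac{164}{3} \approx 54.667$)
$C = 92313$
$v = \frac{11480}{3}$ ($v = \frac{164 \left(180 - 110\right)}{3} = \frac{164}{3} \cdot 70 = \frac{11480}{3} \approx 3826.7$)
$\frac{Q{\left(598,524 \right)} \frac{1}{-324110}}{C} + \frac{423531}{v} = \frac{436 \frac{1}{-324110}}{92313} + \frac{423531}{\frac{11480}{3}} = 436 \left(- \frac{1}{324110}\right) \frac{1}{92313} + 423531 \cdot \frac{3}{11480} = \left(- \frac{218}{162055}\right) \frac{1}{92313} + \frac{1270593}{11480} = - \frac{218}{14959783215} + \frac{1270593}{11480} = \frac{3801559166398771}{34347662261640}$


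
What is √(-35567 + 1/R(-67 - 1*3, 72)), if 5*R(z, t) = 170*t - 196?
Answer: I*√1289818887373/6022 ≈ 188.59*I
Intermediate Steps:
R(z, t) = -196/5 + 34*t (R(z, t) = (170*t - 196)/5 = (-196 + 170*t)/5 = -196/5 + 34*t)
√(-35567 + 1/R(-67 - 1*3, 72)) = √(-35567 + 1/(-196/5 + 34*72)) = √(-35567 + 1/(-196/5 + 2448)) = √(-35567 + 1/(12044/5)) = √(-35567 + 5/12044) = √(-428368943/12044) = I*√1289818887373/6022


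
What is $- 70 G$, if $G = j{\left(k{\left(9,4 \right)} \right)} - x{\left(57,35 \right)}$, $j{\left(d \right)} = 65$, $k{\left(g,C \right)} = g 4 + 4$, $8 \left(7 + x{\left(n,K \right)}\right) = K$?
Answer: $- \frac{18935}{4} \approx -4733.8$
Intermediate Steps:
$x{\left(n,K \right)} = -7 + \frac{K}{8}$
$k{\left(g,C \right)} = 4 + 4 g$ ($k{\left(g,C \right)} = 4 g + 4 = 4 + 4 g$)
$G = \frac{541}{8}$ ($G = 65 - \left(-7 + \frac{1}{8} \cdot 35\right) = 65 - \left(-7 + \frac{35}{8}\right) = 65 - - \frac{21}{8} = 65 + \frac{21}{8} = \frac{541}{8} \approx 67.625$)
$- 70 G = \left(-70\right) \frac{541}{8} = - \frac{18935}{4}$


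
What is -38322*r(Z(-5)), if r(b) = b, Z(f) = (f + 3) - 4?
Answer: 229932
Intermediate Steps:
Z(f) = -1 + f (Z(f) = (3 + f) - 4 = -1 + f)
-38322*r(Z(-5)) = -38322*(-1 - 5) = -38322*(-6) = 229932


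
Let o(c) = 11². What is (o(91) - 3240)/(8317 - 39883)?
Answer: 3119/31566 ≈ 0.098809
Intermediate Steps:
o(c) = 121
(o(91) - 3240)/(8317 - 39883) = (121 - 3240)/(8317 - 39883) = -3119/(-31566) = -3119*(-1/31566) = 3119/31566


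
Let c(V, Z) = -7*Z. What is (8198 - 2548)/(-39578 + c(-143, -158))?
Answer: -2825/19236 ≈ -0.14686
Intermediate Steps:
(8198 - 2548)/(-39578 + c(-143, -158)) = (8198 - 2548)/(-39578 - 7*(-158)) = 5650/(-39578 + 1106) = 5650/(-38472) = 5650*(-1/38472) = -2825/19236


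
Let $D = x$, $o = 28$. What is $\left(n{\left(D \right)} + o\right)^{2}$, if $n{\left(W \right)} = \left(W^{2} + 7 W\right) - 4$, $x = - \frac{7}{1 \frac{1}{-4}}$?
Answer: $1008016$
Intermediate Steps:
$x = 28$ ($x = - \frac{7}{1 \left(- \frac{1}{4}\right)} = - \frac{7}{- \frac{1}{4}} = \left(-7\right) \left(-4\right) = 28$)
$D = 28$
$n{\left(W \right)} = -4 + W^{2} + 7 W$
$\left(n{\left(D \right)} + o\right)^{2} = \left(\left(-4 + 28^{2} + 7 \cdot 28\right) + 28\right)^{2} = \left(\left(-4 + 784 + 196\right) + 28\right)^{2} = \left(976 + 28\right)^{2} = 1004^{2} = 1008016$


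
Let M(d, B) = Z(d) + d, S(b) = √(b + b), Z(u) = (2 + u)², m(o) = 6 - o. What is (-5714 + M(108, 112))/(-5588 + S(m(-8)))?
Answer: -9072118/7806429 - 3247*√7/7806429 ≈ -1.1632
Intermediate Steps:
S(b) = √2*√b (S(b) = √(2*b) = √2*√b)
M(d, B) = d + (2 + d)² (M(d, B) = (2 + d)² + d = d + (2 + d)²)
(-5714 + M(108, 112))/(-5588 + S(m(-8))) = (-5714 + (108 + (2 + 108)²))/(-5588 + √2*√(6 - 1*(-8))) = (-5714 + (108 + 110²))/(-5588 + √2*√(6 + 8)) = (-5714 + (108 + 12100))/(-5588 + √2*√14) = (-5714 + 12208)/(-5588 + 2*√7) = 6494/(-5588 + 2*√7)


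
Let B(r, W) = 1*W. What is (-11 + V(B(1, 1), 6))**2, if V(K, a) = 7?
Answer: 16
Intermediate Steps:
B(r, W) = W
(-11 + V(B(1, 1), 6))**2 = (-11 + 7)**2 = (-4)**2 = 16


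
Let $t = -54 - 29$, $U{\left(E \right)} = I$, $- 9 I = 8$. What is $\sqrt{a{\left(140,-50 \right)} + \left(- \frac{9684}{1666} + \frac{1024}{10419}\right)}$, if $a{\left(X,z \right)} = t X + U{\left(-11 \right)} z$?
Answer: $\frac{i \sqrt{17803368678308558}}{1239861} \approx 107.62 i$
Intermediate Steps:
$I = - \frac{8}{9}$ ($I = \left(- \frac{1}{9}\right) 8 = - \frac{8}{9} \approx -0.88889$)
$U{\left(E \right)} = - \frac{8}{9}$
$t = -83$ ($t = -54 - 29 = -83$)
$a{\left(X,z \right)} = - 83 X - \frac{8 z}{9}$
$\sqrt{a{\left(140,-50 \right)} + \left(- \frac{9684}{1666} + \frac{1024}{10419}\right)} = \sqrt{\left(\left(-83\right) 140 - - \frac{400}{9}\right) + \left(- \frac{9684}{1666} + \frac{1024}{10419}\right)} = \sqrt{\left(-11620 + \frac{400}{9}\right) + \left(\left(-9684\right) \frac{1}{1666} + 1024 \cdot \frac{1}{10419}\right)} = \sqrt{- \frac{104180}{9} + \left(- \frac{4842}{833} + \frac{1024}{10419}\right)} = \sqrt{- \frac{104180}{9} - \frac{49595806}{8679027}} = \sqrt{- \frac{301542465038}{26037081}} = \frac{i \sqrt{17803368678308558}}{1239861}$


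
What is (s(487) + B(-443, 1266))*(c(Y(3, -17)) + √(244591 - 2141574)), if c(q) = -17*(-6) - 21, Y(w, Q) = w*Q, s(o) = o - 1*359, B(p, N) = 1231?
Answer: 110079 + 1359*I*√1896983 ≈ 1.1008e+5 + 1.8718e+6*I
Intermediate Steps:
s(o) = -359 + o (s(o) = o - 359 = -359 + o)
Y(w, Q) = Q*w
c(q) = 81 (c(q) = 102 - 21 = 81)
(s(487) + B(-443, 1266))*(c(Y(3, -17)) + √(244591 - 2141574)) = ((-359 + 487) + 1231)*(81 + √(244591 - 2141574)) = (128 + 1231)*(81 + √(-1896983)) = 1359*(81 + I*√1896983) = 110079 + 1359*I*√1896983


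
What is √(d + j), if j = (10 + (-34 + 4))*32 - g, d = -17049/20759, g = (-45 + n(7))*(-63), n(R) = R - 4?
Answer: I*√1416409882357/20759 ≈ 57.331*I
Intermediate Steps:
n(R) = -4 + R
g = 2646 (g = (-45 + (-4 + 7))*(-63) = (-45 + 3)*(-63) = -42*(-63) = 2646)
d = -17049/20759 (d = -17049*1/20759 = -17049/20759 ≈ -0.82128)
j = -3286 (j = (10 + (-34 + 4))*32 - 1*2646 = (10 - 30)*32 - 2646 = -20*32 - 2646 = -640 - 2646 = -3286)
√(d + j) = √(-17049/20759 - 3286) = √(-68231123/20759) = I*√1416409882357/20759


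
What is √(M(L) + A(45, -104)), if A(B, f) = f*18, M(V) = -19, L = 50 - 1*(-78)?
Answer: I*√1891 ≈ 43.486*I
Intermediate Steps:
L = 128 (L = 50 + 78 = 128)
A(B, f) = 18*f
√(M(L) + A(45, -104)) = √(-19 + 18*(-104)) = √(-19 - 1872) = √(-1891) = I*√1891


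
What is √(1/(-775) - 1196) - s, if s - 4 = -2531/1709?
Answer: -4305/1709 + 3*I*√3192659/155 ≈ -2.519 + 34.583*I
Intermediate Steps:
s = 4305/1709 (s = 4 - 2531/1709 = 4305/1709 ≈ 2.5190)
√(1/(-775) - 1196) - s = √(1/(-775) - 1196) - 1*4305/1709 = √(-1/775 - 1196) - 4305/1709 = √(-926901/775) - 4305/1709 = 3*I*√3192659/155 - 4305/1709 = -4305/1709 + 3*I*√3192659/155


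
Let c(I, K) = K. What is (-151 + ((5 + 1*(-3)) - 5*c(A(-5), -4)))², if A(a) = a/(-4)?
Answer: 16641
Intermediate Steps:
A(a) = -a/4 (A(a) = a*(-¼) = -a/4)
(-151 + ((5 + 1*(-3)) - 5*c(A(-5), -4)))² = (-151 + ((5 + 1*(-3)) - 5*(-4)))² = (-151 + ((5 - 3) + 20))² = (-151 + (2 + 20))² = (-151 + 22)² = (-129)² = 16641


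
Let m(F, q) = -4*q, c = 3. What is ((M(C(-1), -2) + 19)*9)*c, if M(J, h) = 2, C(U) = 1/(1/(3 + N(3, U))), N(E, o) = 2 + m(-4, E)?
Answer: 567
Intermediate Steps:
N(E, o) = 2 - 4*E
C(U) = -7 (C(U) = 1/(1/(3 + (2 - 4*3))) = 1/(1/(3 + (2 - 12))) = 1/(1/(3 - 10)) = 1/(1/(-7)) = 1/(-1/7) = -7)
((M(C(-1), -2) + 19)*9)*c = ((2 + 19)*9)*3 = (21*9)*3 = 189*3 = 567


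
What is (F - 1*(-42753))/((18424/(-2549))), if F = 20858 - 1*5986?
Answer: -146886125/18424 ≈ -7972.5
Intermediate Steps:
F = 14872 (F = 20858 - 5986 = 14872)
(F - 1*(-42753))/((18424/(-2549))) = (14872 - 1*(-42753))/((18424/(-2549))) = (14872 + 42753)/((18424*(-1/2549))) = 57625/(-18424/2549) = 57625*(-2549/18424) = -146886125/18424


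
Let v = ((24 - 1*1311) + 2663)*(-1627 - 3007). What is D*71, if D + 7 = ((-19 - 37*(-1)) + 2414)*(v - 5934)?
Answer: -1102047614193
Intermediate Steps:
v = -6376384 (v = ((24 - 1311) + 2663)*(-4634) = (-1287 + 2663)*(-4634) = 1376*(-4634) = -6376384)
D = -15521797383 (D = -7 + ((-19 - 37*(-1)) + 2414)*(-6376384 - 5934) = -7 + ((-19 + 37) + 2414)*(-6382318) = -7 + (18 + 2414)*(-6382318) = -7 + 2432*(-6382318) = -7 - 15521797376 = -15521797383)
D*71 = -15521797383*71 = -1102047614193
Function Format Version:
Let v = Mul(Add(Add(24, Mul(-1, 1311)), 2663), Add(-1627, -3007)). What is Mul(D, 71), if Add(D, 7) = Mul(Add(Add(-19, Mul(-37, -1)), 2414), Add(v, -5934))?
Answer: -1102047614193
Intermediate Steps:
v = -6376384 (v = Mul(Add(Add(24, -1311), 2663), -4634) = Mul(Add(-1287, 2663), -4634) = Mul(1376, -4634) = -6376384)
D = -15521797383 (D = Add(-7, Mul(Add(Add(-19, Mul(-37, -1)), 2414), Add(-6376384, -5934))) = Add(-7, Mul(Add(Add(-19, 37), 2414), -6382318)) = Add(-7, Mul(Add(18, 2414), -6382318)) = Add(-7, Mul(2432, -6382318)) = Add(-7, -15521797376) = -15521797383)
Mul(D, 71) = Mul(-15521797383, 71) = -1102047614193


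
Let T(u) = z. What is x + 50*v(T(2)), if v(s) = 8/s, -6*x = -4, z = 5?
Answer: 242/3 ≈ 80.667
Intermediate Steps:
T(u) = 5
x = 2/3 (x = -1/6*(-4) = 2/3 ≈ 0.66667)
x + 50*v(T(2)) = 2/3 + 50*(8/5) = 2/3 + 80 = 242/3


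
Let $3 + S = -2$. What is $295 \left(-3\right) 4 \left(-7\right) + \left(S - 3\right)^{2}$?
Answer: $24844$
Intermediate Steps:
$S = -5$ ($S = -3 - 2 = -5$)
$295 \left(-3\right) 4 \left(-7\right) + \left(S - 3\right)^{2} = 295 \left(-3\right) 4 \left(-7\right) + \left(-5 - 3\right)^{2} = 295 \left(\left(-12\right) \left(-7\right)\right) + \left(-8\right)^{2} = 295 \cdot 84 + 64 = 24780 + 64 = 24844$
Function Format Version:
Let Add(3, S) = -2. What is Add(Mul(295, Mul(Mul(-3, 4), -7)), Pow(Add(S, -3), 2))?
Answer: 24844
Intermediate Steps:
S = -5 (S = Add(-3, -2) = -5)
Add(Mul(295, Mul(Mul(-3, 4), -7)), Pow(Add(S, -3), 2)) = Add(Mul(295, Mul(Mul(-3, 4), -7)), Pow(Add(-5, -3), 2)) = Add(Mul(295, Mul(-12, -7)), Pow(-8, 2)) = Add(Mul(295, 84), 64) = Add(24780, 64) = 24844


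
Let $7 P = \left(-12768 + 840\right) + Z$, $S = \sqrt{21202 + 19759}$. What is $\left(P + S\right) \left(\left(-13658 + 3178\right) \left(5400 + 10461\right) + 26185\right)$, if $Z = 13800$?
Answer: $- \frac{311120961840}{7} - 166197095 \sqrt{40961} \approx -7.8082 \cdot 10^{10}$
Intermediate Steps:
$S = \sqrt{40961} \approx 202.39$
$P = \frac{1872}{7}$ ($P = \frac{\left(-12768 + 840\right) + 13800}{7} = \frac{-11928 + 13800}{7} = \frac{1}{7} \cdot 1872 = \frac{1872}{7} \approx 267.43$)
$\left(P + S\right) \left(\left(-13658 + 3178\right) \left(5400 + 10461\right) + 26185\right) = \left(\frac{1872}{7} + \sqrt{40961}\right) \left(\left(-13658 + 3178\right) \left(5400 + 10461\right) + 26185\right) = \left(\frac{1872}{7} + \sqrt{40961}\right) \left(\left(-10480\right) 15861 + 26185\right) = \left(\frac{1872}{7} + \sqrt{40961}\right) \left(-166223280 + 26185\right) = \left(\frac{1872}{7} + \sqrt{40961}\right) \left(-166197095\right) = - \frac{311120961840}{7} - 166197095 \sqrt{40961}$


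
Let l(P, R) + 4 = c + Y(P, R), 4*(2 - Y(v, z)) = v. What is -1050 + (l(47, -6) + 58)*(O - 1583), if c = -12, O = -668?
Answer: -294579/4 ≈ -73645.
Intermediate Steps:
Y(v, z) = 2 - v/4
l(P, R) = -14 - P/4 (l(P, R) = -4 + (-12 + (2 - P/4)) = -4 + (-10 - P/4) = -14 - P/4)
-1050 + (l(47, -6) + 58)*(O - 1583) = -1050 + ((-14 - 1/4*47) + 58)*(-668 - 1583) = -1050 + ((-14 - 47/4) + 58)*(-2251) = -1050 + (-103/4 + 58)*(-2251) = -1050 + (129/4)*(-2251) = -1050 - 290379/4 = -294579/4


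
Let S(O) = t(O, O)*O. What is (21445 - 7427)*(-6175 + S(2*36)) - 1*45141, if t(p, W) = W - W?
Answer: -86606291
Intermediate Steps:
t(p, W) = 0
S(O) = 0 (S(O) = 0*O = 0)
(21445 - 7427)*(-6175 + S(2*36)) - 1*45141 = (21445 - 7427)*(-6175 + 0) - 1*45141 = 14018*(-6175) - 45141 = -86561150 - 45141 = -86606291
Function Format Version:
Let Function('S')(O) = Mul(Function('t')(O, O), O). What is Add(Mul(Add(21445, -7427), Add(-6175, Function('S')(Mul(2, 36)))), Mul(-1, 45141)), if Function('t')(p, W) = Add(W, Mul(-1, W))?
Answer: -86606291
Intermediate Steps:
Function('t')(p, W) = 0
Function('S')(O) = 0 (Function('S')(O) = Mul(0, O) = 0)
Add(Mul(Add(21445, -7427), Add(-6175, Function('S')(Mul(2, 36)))), Mul(-1, 45141)) = Add(Mul(Add(21445, -7427), Add(-6175, 0)), Mul(-1, 45141)) = Add(Mul(14018, -6175), -45141) = Add(-86561150, -45141) = -86606291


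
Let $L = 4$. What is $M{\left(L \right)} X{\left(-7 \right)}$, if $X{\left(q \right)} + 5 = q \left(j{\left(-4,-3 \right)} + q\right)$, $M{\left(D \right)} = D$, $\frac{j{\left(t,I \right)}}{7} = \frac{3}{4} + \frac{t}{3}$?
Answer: $\frac{871}{3} \approx 290.33$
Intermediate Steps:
$j{\left(t,I \right)} = \frac{21}{4} + \frac{7 t}{3}$ ($j{\left(t,I \right)} = 7 \left(\frac{3}{4} + \frac{t}{3}\right) = \frac{21}{4} + \frac{7 t}{3}$)
$X{\left(q \right)} = -5 + q \left(- \frac{49}{12} + q\right)$ ($X{\left(q \right)} = -5 + q \left(\left(\frac{21}{4} + \frac{7}{3} \left(-4\right)\right) + q\right) = -5 + q \left(\left(\frac{21}{4} - \frac{28}{3}\right) + q\right) = -5 + q \left(- \frac{49}{12} + q\right)$)
$M{\left(L \right)} X{\left(-7 \right)} = 4 \left(-5 + \left(-7\right)^{2} - - \frac{343}{12}\right) = 4 \left(-5 + 49 + \frac{343}{12}\right) = 4 \cdot \frac{871}{12} = \frac{871}{3}$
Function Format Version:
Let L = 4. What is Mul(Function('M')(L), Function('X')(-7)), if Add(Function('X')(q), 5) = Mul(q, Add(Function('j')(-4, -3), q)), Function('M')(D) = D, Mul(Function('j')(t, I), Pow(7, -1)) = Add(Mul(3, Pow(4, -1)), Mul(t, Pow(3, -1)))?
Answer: Rational(871, 3) ≈ 290.33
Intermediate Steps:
Function('j')(t, I) = Add(Rational(21, 4), Mul(Rational(7, 3), t)) (Function('j')(t, I) = Mul(7, Add(Mul(3, Pow(4, -1)), Mul(t, Pow(3, -1)))) = Mul(7, Add(Mul(3, Rational(1, 4)), Mul(t, Rational(1, 3)))) = Mul(7, Add(Rational(3, 4), Mul(Rational(1, 3), t))) = Add(Rational(21, 4), Mul(Rational(7, 3), t)))
Function('X')(q) = Add(-5, Mul(q, Add(Rational(-49, 12), q))) (Function('X')(q) = Add(-5, Mul(q, Add(Add(Rational(21, 4), Mul(Rational(7, 3), -4)), q))) = Add(-5, Mul(q, Add(Add(Rational(21, 4), Rational(-28, 3)), q))) = Add(-5, Mul(q, Add(Rational(-49, 12), q))))
Mul(Function('M')(L), Function('X')(-7)) = Mul(4, Add(-5, Pow(-7, 2), Mul(Rational(-49, 12), -7))) = Mul(4, Add(-5, 49, Rational(343, 12))) = Mul(4, Rational(871, 12)) = Rational(871, 3)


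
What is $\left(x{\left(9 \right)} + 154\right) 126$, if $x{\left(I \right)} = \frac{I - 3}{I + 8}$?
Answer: $\frac{330624}{17} \approx 19448.0$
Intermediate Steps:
$x{\left(I \right)} = \frac{-3 + I}{8 + I}$
$\left(x{\left(9 \right)} + 154\right) 126 = \left(\frac{-3 + 9}{8 + 9} + 154\right) 126 = \left(\frac{1}{17} \cdot 6 + 154\right) 126 = \left(\frac{6}{17} + 154\right) 126 = \frac{2624}{17} \cdot 126 = \frac{330624}{17}$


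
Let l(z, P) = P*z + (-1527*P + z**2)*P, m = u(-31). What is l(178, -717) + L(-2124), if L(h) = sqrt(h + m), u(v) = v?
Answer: -807858957 + I*sqrt(2155) ≈ -8.0786e+8 + 46.422*I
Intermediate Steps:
m = -31
L(h) = sqrt(-31 + h) (L(h) = sqrt(h - 31) = sqrt(-31 + h))
l(z, P) = P*z + P*(z**2 - 1527*P) (l(z, P) = P*z + (z**2 - 1527*P)*P = P*z + P*(z**2 - 1527*P))
l(178, -717) + L(-2124) = -717*(178 + 178**2 - 1527*(-717)) + sqrt(-31 - 2124) = -717*(178 + 31684 + 1094859) + sqrt(-2155) = -717*1126721 + I*sqrt(2155) = -807858957 + I*sqrt(2155)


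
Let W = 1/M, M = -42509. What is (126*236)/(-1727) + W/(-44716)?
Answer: -56523153553057/3282737630788 ≈ -17.218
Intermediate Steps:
W = -1/42509 (W = 1/(-42509) = -1/42509 ≈ -2.3524e-5)
(126*236)/(-1727) + W/(-44716) = (126*236)/(-1727) - 1/42509/(-44716) = 29736*(-1/1727) - 1/42509*(-1/44716) = -29736/1727 + 1/1900832444 = -56523153553057/3282737630788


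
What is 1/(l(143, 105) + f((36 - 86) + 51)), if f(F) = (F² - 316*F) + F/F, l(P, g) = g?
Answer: -1/209 ≈ -0.0047847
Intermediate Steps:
f(F) = 1 + F² - 316*F (f(F) = (F² - 316*F) + 1 = 1 + F² - 316*F)
1/(l(143, 105) + f((36 - 86) + 51)) = 1/(105 + (1 + ((36 - 86) + 51)² - 316*((36 - 86) + 51))) = 1/(105 + (1 + (-50 + 51)² - 316*(-50 + 51))) = 1/(105 + (1 + 1² - 316*1)) = 1/(105 + (1 + 1 - 316)) = 1/(105 - 314) = 1/(-209) = -1/209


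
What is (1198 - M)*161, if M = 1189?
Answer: 1449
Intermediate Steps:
(1198 - M)*161 = (1198 - 1*1189)*161 = (1198 - 1189)*161 = 9*161 = 1449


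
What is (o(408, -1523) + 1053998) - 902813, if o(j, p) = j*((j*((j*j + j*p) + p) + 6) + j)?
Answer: -75981007455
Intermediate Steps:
o(j, p) = j*(6 + j + j*(p + j² + j*p)) (o(j, p) = j*((j*((j² + j*p) + p) + 6) + j) = j*((j*(p + j² + j*p) + 6) + j) = j*((6 + j*(p + j² + j*p)) + j) = j*(6 + j + j*(p + j² + j*p)))
(o(408, -1523) + 1053998) - 902813 = (408*(6 + 408 + 408³ + 408*(-1523) - 1523*408²) + 1053998) - 902813 = (408*(6 + 408 + 67917312 - 621384 - 1523*166464) + 1053998) - 902813 = (408*(6 + 408 + 67917312 - 621384 - 253524672) + 1053998) - 902813 = (408*(-186228330) + 1053998) - 902813 = (-75981158640 + 1053998) - 902813 = -75980104642 - 902813 = -75981007455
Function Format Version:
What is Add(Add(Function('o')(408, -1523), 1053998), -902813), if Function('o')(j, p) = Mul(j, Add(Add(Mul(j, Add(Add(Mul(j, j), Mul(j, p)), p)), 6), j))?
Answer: -75981007455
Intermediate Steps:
Function('o')(j, p) = Mul(j, Add(6, j, Mul(j, Add(p, Pow(j, 2), Mul(j, p))))) (Function('o')(j, p) = Mul(j, Add(Add(Mul(j, Add(Add(Pow(j, 2), Mul(j, p)), p)), 6), j)) = Mul(j, Add(Add(Mul(j, Add(p, Pow(j, 2), Mul(j, p))), 6), j)) = Mul(j, Add(Add(6, Mul(j, Add(p, Pow(j, 2), Mul(j, p)))), j)) = Mul(j, Add(6, j, Mul(j, Add(p, Pow(j, 2), Mul(j, p))))))
Add(Add(Function('o')(408, -1523), 1053998), -902813) = Add(Add(Mul(408, Add(6, 408, Pow(408, 3), Mul(408, -1523), Mul(-1523, Pow(408, 2)))), 1053998), -902813) = Add(Add(Mul(408, Add(6, 408, 67917312, -621384, Mul(-1523, 166464))), 1053998), -902813) = Add(Add(Mul(408, Add(6, 408, 67917312, -621384, -253524672)), 1053998), -902813) = Add(Add(Mul(408, -186228330), 1053998), -902813) = Add(Add(-75981158640, 1053998), -902813) = Add(-75980104642, -902813) = -75981007455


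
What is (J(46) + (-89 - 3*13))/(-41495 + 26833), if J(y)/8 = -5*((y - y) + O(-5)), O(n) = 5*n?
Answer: -436/7331 ≈ -0.059473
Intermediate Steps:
J(y) = 1000 (J(y) = 8*(-5*((y - y) + 5*(-5))) = 8*(-5*(0 - 25)) = 8*(-5*(-25)) = 8*125 = 1000)
(J(46) + (-89 - 3*13))/(-41495 + 26833) = (1000 + (-89 - 3*13))/(-41495 + 26833) = (1000 + (-89 - 39))/(-14662) = (1000 - 128)*(-1/14662) = 872*(-1/14662) = -436/7331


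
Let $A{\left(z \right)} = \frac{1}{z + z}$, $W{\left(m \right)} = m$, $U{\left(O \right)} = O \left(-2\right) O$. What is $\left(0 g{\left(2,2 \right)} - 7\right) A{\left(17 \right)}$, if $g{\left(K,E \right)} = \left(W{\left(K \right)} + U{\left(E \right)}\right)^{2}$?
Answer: $- \frac{7}{34} \approx -0.20588$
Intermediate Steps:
$U{\left(O \right)} = - 2 O^{2}$ ($U{\left(O \right)} = - 2 O O = - 2 O^{2}$)
$g{\left(K,E \right)} = \left(K - 2 E^{2}\right)^{2}$
$A{\left(z \right)} = \frac{1}{2 z}$
$\left(0 g{\left(2,2 \right)} - 7\right) A{\left(17 \right)} = \left(0 \left(\left(-1\right) 2 + 2 \cdot 2^{2}\right)^{2} - 7\right) \frac{1}{2 \cdot 17} = \left(0 \left(-2 + 2 \cdot 4\right)^{2} - 7\right) \frac{1}{2} \cdot \frac{1}{17} = \left(0 \left(-2 + 8\right)^{2} - 7\right) \frac{1}{34} = \left(0 \cdot 6^{2} - 7\right) \frac{1}{34} = \left(0 \cdot 36 - 7\right) \frac{1}{34} = \left(0 - 7\right) \frac{1}{34} = \left(-7\right) \frac{1}{34} = - \frac{7}{34}$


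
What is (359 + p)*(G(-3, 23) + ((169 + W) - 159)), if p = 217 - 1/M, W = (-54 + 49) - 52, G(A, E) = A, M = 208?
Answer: -2995175/104 ≈ -28800.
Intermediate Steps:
W = -57 (W = -5 - 52 = -57)
p = 45135/208 (p = 217 - 1/208 = 45135/208 ≈ 217.00)
(359 + p)*(G(-3, 23) + ((169 + W) - 159)) = (359 + 45135/208)*(-3 + ((169 - 57) - 159)) = 119807*(-3 + (112 - 159))/208 = 119807*(-3 - 47)/208 = (119807/208)*(-50) = -2995175/104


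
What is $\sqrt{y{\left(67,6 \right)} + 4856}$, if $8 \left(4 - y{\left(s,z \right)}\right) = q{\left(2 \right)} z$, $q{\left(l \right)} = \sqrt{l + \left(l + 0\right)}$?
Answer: $\frac{\sqrt{19434}}{2} \approx 69.703$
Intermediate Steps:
$q{\left(l \right)} = \sqrt{2} \sqrt{l}$ ($q{\left(l \right)} = \sqrt{l + l} = \sqrt{2 l} = \sqrt{2} \sqrt{l}$)
$y{\left(s,z \right)} = 4 - \frac{z}{4}$ ($y{\left(s,z \right)} = 4 - \frac{\sqrt{2} \sqrt{2} z}{8} = 4 - \frac{2 z}{8} = 4 - \frac{z}{4}$)
$\sqrt{y{\left(67,6 \right)} + 4856} = \sqrt{\left(4 - \frac{3}{2}\right) + 4856} = \sqrt{\frac{5}{2} + 4856} = \sqrt{\frac{9717}{2}} = \frac{\sqrt{19434}}{2}$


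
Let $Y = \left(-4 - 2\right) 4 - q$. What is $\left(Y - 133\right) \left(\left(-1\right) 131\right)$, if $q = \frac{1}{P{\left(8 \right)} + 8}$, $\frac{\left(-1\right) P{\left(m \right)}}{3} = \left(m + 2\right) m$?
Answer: $\frac{4771413}{232} \approx 20566.0$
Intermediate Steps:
$P{\left(m \right)} = - 3 m \left(2 + m\right)$ ($P{\left(m \right)} = - 3 \left(m + 2\right) m = - 3 \left(2 + m\right) m = - 3 m \left(2 + m\right)$)
$q = - \frac{1}{232}$ ($q = \frac{1}{\left(-3\right) 8 \left(2 + 8\right) + 8} = \frac{1}{\left(-3\right) 8 \cdot 10 + 8} = \frac{1}{-240 + 8} = \frac{1}{-232} = - \frac{1}{232} \approx -0.0043103$)
$Y = - \frac{5567}{232}$ ($Y = \left(-4 - 2\right) 4 - - \frac{1}{232} = \left(-6\right) 4 + \frac{1}{232} = -24 + \frac{1}{232} = - \frac{5567}{232} \approx -23.996$)
$\left(Y - 133\right) \left(\left(-1\right) 131\right) = \left(- \frac{5567}{232} - 133\right) \left(\left(-1\right) 131\right) = \left(- \frac{36423}{232}\right) \left(-131\right) = \frac{4771413}{232}$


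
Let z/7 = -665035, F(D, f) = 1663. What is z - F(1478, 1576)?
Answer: -4656908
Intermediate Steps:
z = -4655245 (z = 7*(-665035) = -4655245)
z - F(1478, 1576) = -4655245 - 1*1663 = -4655245 - 1663 = -4656908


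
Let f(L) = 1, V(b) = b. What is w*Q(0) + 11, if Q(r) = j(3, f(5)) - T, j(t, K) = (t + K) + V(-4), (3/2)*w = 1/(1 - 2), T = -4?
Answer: 25/3 ≈ 8.3333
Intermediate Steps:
w = -2/3 (w = 2/(3*(1 - 2)) = (2/3)/(-1) = (2/3)*(-1) = -2/3 ≈ -0.66667)
j(t, K) = -4 + K + t (j(t, K) = (t + K) - 4 = (K + t) - 4 = -4 + K + t)
Q(r) = 4 (Q(r) = (-4 + 1 + 3) - 1*(-4) = 0 + 4 = 4)
w*Q(0) + 11 = -2/3*4 + 11 = -8/3 + 11 = 25/3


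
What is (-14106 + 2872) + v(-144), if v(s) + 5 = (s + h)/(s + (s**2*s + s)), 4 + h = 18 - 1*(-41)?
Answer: -33562710919/2986272 ≈ -11239.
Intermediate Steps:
h = 55 (h = -4 + (18 - 1*(-41)) = -4 + (18 + 41) = -4 + 59 = 55)
v(s) = -5 + (55 + s)/(s**3 + 2*s) (v(s) = -5 + (s + 55)/(s + (s**2*s + s)) = -5 + (55 + s)/(s + (s**3 + s)) = -5 + (55 + s)/(s + (s + s**3)) = -5 + (55 + s)/(s**3 + 2*s))
(-14106 + 2872) + v(-144) = (-14106 + 2872) + (55 - 9*(-144) - 5*(-144)**3)/((-144)*(2 + (-144)**2)) = -11234 - (55 + 1296 - 5*(-2985984))/(144*(2 + 20736)) = -11234 - 1/144*(55 + 1296 + 14929920)/20738 = -11234 - 1/144*1/20738*14931271 = -11234 - 14931271/2986272 = -33562710919/2986272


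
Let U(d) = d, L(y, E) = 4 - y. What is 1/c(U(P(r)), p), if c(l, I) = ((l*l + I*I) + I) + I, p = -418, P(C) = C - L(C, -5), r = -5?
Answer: 1/174084 ≈ 5.7444e-6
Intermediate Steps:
P(C) = -4 + 2*C (P(C) = C - (4 - C) = C + (-4 + C) = -4 + 2*C)
c(l, I) = I² + l² + 2*I (c(l, I) = ((l² + I²) + I) + I = ((I² + l²) + I) + I = (I + I² + l²) + I = I² + l² + 2*I)
1/c(U(P(r)), p) = 1/((-418)² + (-4 + 2*(-5))² + 2*(-418)) = 1/(174724 + (-4 - 10)² - 836) = 1/(174724 + (-14)² - 836) = 1/(174724 + 196 - 836) = 1/174084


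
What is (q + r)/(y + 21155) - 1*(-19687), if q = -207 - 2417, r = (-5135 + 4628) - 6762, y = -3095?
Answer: 355537327/18060 ≈ 19686.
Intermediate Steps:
r = -7269 (r = -507 - 6762 = -7269)
q = -2624
(q + r)/(y + 21155) - 1*(-19687) = (-2624 - 7269)/(-3095 + 21155) - 1*(-19687) = -9893/18060 + 19687 = 355537327/18060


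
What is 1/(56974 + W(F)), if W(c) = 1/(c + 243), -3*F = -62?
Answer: 791/45066437 ≈ 1.7552e-5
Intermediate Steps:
F = 62/3 (F = -⅓*(-62) = 62/3 ≈ 20.667)
W(c) = 1/(243 + c)
1/(56974 + W(F)) = 1/(56974 + 1/(243 + 62/3)) = 1/(56974 + 1/(791/3)) = 1/(56974 + 3/791) = 1/(45066437/791) = 791/45066437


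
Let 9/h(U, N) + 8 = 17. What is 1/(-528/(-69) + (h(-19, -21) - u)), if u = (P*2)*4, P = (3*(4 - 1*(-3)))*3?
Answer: -23/11393 ≈ -0.0020188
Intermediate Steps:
h(U, N) = 1 (h(U, N) = 9/(-8 + 17) = 9/9 = 9*(⅑) = 1)
P = 63 (P = (3*(4 + 3))*3 = (3*7)*3 = 21*3 = 63)
u = 504 (u = (63*2)*4 = 126*4 = 504)
1/(-528/(-69) + (h(-19, -21) - u)) = 1/(-528/(-69) + (1 - 1*504)) = 1/(-528*(-1/69) + (1 - 504)) = 1/(176/23 - 503) = 1/(-11393/23) = -23/11393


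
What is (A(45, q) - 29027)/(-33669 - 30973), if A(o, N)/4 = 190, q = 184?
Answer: 28267/64642 ≈ 0.43729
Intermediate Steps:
A(o, N) = 760 (A(o, N) = 4*190 = 760)
(A(45, q) - 29027)/(-33669 - 30973) = (760 - 29027)/(-33669 - 30973) = -28267/(-64642) = -28267*(-1/64642) = 28267/64642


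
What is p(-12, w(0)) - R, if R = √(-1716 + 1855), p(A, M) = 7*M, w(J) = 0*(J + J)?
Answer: -√139 ≈ -11.790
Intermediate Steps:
w(J) = 0 (w(J) = 0*(2*J) = 0)
R = √139 ≈ 11.790
p(-12, w(0)) - R = 7*0 - √139 = 0 - √139 = -√139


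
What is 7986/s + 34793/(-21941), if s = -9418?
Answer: -251450650/103320169 ≈ -2.4337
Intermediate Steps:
7986/s + 34793/(-21941) = 7986/(-9418) + 34793/(-21941) = 7986*(-1/9418) + 34793*(-1/21941) = -3993/4709 - 34793/21941 = -251450650/103320169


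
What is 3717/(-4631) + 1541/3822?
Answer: -7070003/17699682 ≈ -0.39944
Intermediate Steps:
3717/(-4631) + 1541/3822 = 3717*(-1/4631) + 1541*(1/3822) = -3717/4631 + 1541/3822 = -7070003/17699682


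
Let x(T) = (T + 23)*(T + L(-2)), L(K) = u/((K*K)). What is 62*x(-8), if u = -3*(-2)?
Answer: -6045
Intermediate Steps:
u = 6
L(K) = 6/K² (L(K) = 6/((K*K)) = 6/(K²) = 6/K²)
x(T) = (23 + T)*(3/2 + T) (x(T) = (T + 23)*(T + 6/(-2)²) = (23 + T)*(T + 6*(¼)) = (23 + T)*(T + 3/2) = (23 + T)*(3/2 + T))
62*x(-8) = 62*(69/2 + (-8)² + (49/2)*(-8)) = 62*(69/2 + 64 - 196) = 62*(-195/2) = -6045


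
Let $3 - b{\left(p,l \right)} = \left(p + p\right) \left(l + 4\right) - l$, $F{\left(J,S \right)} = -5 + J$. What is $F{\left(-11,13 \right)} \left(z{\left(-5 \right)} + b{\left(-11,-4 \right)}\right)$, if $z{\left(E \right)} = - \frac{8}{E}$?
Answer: $- \frac{48}{5} \approx -9.6$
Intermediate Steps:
$b{\left(p,l \right)} = 3 + l - 2 p \left(4 + l\right)$ ($b{\left(p,l \right)} = 3 - \left(\left(p + p\right) \left(l + 4\right) - l\right) = 3 - \left(2 p \left(4 + l\right) - l\right) = 3 - \left(- l + 2 p \left(4 + l\right)\right) = 3 + \left(l - 2 p \left(4 + l\right)\right) = 3 + l - 2 p \left(4 + l\right)$)
$F{\left(-11,13 \right)} \left(z{\left(-5 \right)} + b{\left(-11,-4 \right)}\right) = \left(-5 - 11\right) \left(- \frac{8}{-5} - \left(-87 + 88\right)\right) = - 16 \left(\left(-8\right) \left(- \frac{1}{5}\right) + \left(3 - 4 + 88 - 88\right)\right) = - 16 \left(\frac{8}{5} - 1\right) = \left(-16\right) \frac{3}{5} = - \frac{48}{5}$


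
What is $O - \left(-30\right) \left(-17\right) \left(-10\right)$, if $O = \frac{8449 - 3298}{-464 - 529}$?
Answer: $\frac{1686383}{331} \approx 5094.8$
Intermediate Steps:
$O = - \frac{1717}{331}$ ($O = \frac{5151}{-993} = 5151 \left(- \frac{1}{993}\right) = - \frac{1717}{331} \approx -5.1873$)
$O - \left(-30\right) \left(-17\right) \left(-10\right) = - \frac{1717}{331} - \left(-30\right) \left(-17\right) \left(-10\right) = - \frac{1717}{331} - 510 \left(-10\right) = - \frac{1717}{331} - -5100 = - \frac{1717}{331} + 5100 = \frac{1686383}{331}$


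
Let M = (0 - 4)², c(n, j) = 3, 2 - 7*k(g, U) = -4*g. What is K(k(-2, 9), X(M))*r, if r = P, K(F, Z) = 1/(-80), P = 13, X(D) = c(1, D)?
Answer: -13/80 ≈ -0.16250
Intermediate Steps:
k(g, U) = 2/7 + 4*g/7 (k(g, U) = 2/7 - (-4)*g/7 = 2/7 + 4*g/7)
M = 16 (M = (-4)² = 16)
X(D) = 3
K(F, Z) = -1/80
r = 13
K(k(-2, 9), X(M))*r = -1/80*13 = -13/80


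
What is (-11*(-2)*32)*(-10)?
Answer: -7040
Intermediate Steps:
(-11*(-2)*32)*(-10) = (22*32)*(-10) = 704*(-10) = -7040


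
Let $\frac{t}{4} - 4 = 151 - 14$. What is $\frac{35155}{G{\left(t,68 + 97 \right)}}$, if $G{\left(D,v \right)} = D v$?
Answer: $\frac{7031}{18612} \approx 0.37777$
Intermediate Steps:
$t = 564$ ($t = 16 + 4 \left(151 - 14\right) = 16 + 4 \cdot 137 = 16 + 548 = 564$)
$\frac{35155}{G{\left(t,68 + 97 \right)}} = \frac{35155}{564 \left(68 + 97\right)} = \frac{35155}{564 \cdot 165} = \frac{35155}{93060} = 35155 \cdot \frac{1}{93060} = \frac{7031}{18612}$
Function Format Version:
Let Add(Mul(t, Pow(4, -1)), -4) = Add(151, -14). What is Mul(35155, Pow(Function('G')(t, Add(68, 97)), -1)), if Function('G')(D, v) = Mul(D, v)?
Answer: Rational(7031, 18612) ≈ 0.37777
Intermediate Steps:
t = 564 (t = Add(16, Mul(4, Add(151, -14))) = Add(16, Mul(4, 137)) = Add(16, 548) = 564)
Mul(35155, Pow(Function('G')(t, Add(68, 97)), -1)) = Mul(35155, Pow(Mul(564, Add(68, 97)), -1)) = Mul(35155, Pow(Mul(564, 165), -1)) = Mul(35155, Pow(93060, -1)) = Mul(35155, Rational(1, 93060)) = Rational(7031, 18612)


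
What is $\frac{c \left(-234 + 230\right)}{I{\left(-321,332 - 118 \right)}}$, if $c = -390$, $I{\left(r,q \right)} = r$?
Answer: $- \frac{520}{107} \approx -4.8598$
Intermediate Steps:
$\frac{c \left(-234 + 230\right)}{I{\left(-321,332 - 118 \right)}} = \frac{\left(-390\right) \left(-234 + 230\right)}{-321} = \left(-390\right) \left(-4\right) \left(- \frac{1}{321}\right) = 1560 \left(- \frac{1}{321}\right) = - \frac{520}{107}$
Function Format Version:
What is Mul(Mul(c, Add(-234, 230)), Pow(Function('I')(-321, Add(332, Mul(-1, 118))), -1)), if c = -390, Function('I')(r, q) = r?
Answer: Rational(-520, 107) ≈ -4.8598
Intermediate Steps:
Mul(Mul(c, Add(-234, 230)), Pow(Function('I')(-321, Add(332, Mul(-1, 118))), -1)) = Mul(Mul(-390, Add(-234, 230)), Pow(-321, -1)) = Mul(Mul(-390, -4), Rational(-1, 321)) = Mul(1560, Rational(-1, 321)) = Rational(-520, 107)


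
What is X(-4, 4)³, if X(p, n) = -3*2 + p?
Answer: -1000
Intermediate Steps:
X(p, n) = -6 + p
X(-4, 4)³ = (-6 - 4)³ = (-10)³ = -1000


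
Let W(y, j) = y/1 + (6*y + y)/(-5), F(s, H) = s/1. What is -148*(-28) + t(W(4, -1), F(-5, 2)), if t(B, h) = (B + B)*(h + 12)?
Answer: 20608/5 ≈ 4121.6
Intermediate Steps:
F(s, H) = s (F(s, H) = s*1 = s)
W(y, j) = -2*y/5 (W(y, j) = y*1 + (7*y)*(-1/5) = y - 7*y/5 = -2*y/5)
t(B, h) = 2*B*(12 + h) (t(B, h) = (2*B)*(12 + h) = 2*B*(12 + h))
-148*(-28) + t(W(4, -1), F(-5, 2)) = -148*(-28) + 2*(-2/5*4)*(12 - 5) = 4144 + 2*(-8/5)*7 = 4144 - 112/5 = 20608/5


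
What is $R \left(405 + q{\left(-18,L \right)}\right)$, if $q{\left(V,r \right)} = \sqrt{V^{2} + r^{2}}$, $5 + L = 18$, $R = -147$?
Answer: $-59535 - 147 \sqrt{493} \approx -62799.0$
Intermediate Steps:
$L = 13$ ($L = -5 + 18 = 13$)
$R \left(405 + q{\left(-18,L \right)}\right) = - 147 \left(405 + \sqrt{\left(-18\right)^{2} + 13^{2}}\right) = - 147 \left(405 + \sqrt{324 + 169}\right) = - 147 \left(405 + \sqrt{493}\right) = -59535 - 147 \sqrt{493}$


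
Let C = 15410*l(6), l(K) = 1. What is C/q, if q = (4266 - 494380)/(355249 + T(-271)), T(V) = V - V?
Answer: -2737193545/245057 ≈ -11170.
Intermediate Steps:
T(V) = 0
q = -490114/355249 (q = (4266 - 494380)/(355249 + 0) = -490114/355249 ≈ -1.3796)
C = 15410 (C = 15410*1 = 15410)
C/q = 15410/(-490114/355249) = 15410*(-355249/490114) = -2737193545/245057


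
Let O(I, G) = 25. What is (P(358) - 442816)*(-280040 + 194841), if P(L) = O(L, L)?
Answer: 37725350409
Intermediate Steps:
P(L) = 25
(P(358) - 442816)*(-280040 + 194841) = (25 - 442816)*(-280040 + 194841) = -442791*(-85199) = 37725350409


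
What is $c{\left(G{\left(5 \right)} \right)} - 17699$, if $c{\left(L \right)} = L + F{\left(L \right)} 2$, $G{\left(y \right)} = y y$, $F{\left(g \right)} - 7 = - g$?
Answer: $-17710$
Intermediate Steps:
$F{\left(g \right)} = 7 - g$
$G{\left(y \right)} = y^{2}$
$c{\left(L \right)} = 14 - L$ ($c{\left(L \right)} = L + \left(7 - L\right) 2 = L - \left(-14 + 2 L\right) = 14 - L$)
$c{\left(G{\left(5 \right)} \right)} - 17699 = \left(14 - 5^{2}\right) - 17699 = \left(14 - 25\right) - 17699 = -11 - 17699 = -17710$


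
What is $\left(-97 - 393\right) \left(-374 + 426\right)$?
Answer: $-25480$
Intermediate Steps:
$\left(-97 - 393\right) \left(-374 + 426\right) = \left(-490\right) 52 = -25480$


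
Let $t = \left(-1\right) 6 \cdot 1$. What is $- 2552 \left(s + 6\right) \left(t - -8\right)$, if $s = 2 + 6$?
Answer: $-71456$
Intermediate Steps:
$s = 8$
$t = -6$ ($t = \left(-6\right) 1 = -6$)
$- 2552 \left(s + 6\right) \left(t - -8\right) = - 2552 \left(8 + 6\right) \left(-6 - -8\right) = - 2552 \cdot 14 \left(-6 + 8\right) = - 2552 \cdot 14 \cdot 2 = \left(-2552\right) 28 = -71456$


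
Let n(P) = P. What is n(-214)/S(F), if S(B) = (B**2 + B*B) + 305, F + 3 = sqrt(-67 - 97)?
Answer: -214*I/(-5*I + 24*sqrt(41)) ≈ 0.04526 - 1.3911*I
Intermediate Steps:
F = -3 + 2*I*sqrt(41) (F = -3 + sqrt(-67 - 97) = -3 + sqrt(-164) = -3 + 2*I*sqrt(41) ≈ -3.0 + 12.806*I)
S(B) = 305 + 2*B**2 (S(B) = (B**2 + B**2) + 305 = 2*B**2 + 305 = 305 + 2*B**2)
n(-214)/S(F) = -214/(305 + 2*(-3 + 2*I*sqrt(41))**2)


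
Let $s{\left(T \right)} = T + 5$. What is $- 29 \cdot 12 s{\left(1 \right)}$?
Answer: $-2088$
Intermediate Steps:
$s{\left(T \right)} = 5 + T$
$- 29 \cdot 12 s{\left(1 \right)} = - 29 \cdot 12 \left(5 + 1\right) = - 348 \cdot 6 = \left(-1\right) 2088 = -2088$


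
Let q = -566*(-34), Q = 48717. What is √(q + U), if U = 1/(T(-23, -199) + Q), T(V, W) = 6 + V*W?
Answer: √546700872133/5330 ≈ 138.72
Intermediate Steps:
q = 19244
U = 1/53300 (U = 1/((6 - 23*(-199)) + 48717) = 1/((6 + 4577) + 48717) = 1/(4583 + 48717) = 1/53300 ≈ 1.8762e-5)
√(q + U) = √(19244 + 1/53300) = √(1025705201/53300) = √546700872133/5330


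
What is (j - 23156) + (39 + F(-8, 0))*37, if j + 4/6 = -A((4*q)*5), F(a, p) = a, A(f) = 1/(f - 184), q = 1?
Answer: -10828753/492 ≈ -22010.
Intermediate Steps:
A(f) = 1/(-184 + f)
j = -325/492 (j = -⅔ - 1/(-184 + (4*1)*5) = -⅔ - 1/(-184 + 4*5) = -⅔ - 1/(-184 + 20) = -⅔ - 1/(-164) = -⅔ - 1*(-1/164) = -⅔ + 1/164 = -325/492 ≈ -0.66057)
(j - 23156) + (39 + F(-8, 0))*37 = (-325/492 - 23156) + (39 - 8)*37 = -11393077/492 + 31*37 = -11393077/492 + 1147 = -10828753/492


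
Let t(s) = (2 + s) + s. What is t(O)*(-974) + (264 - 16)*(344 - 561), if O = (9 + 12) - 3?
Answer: -90828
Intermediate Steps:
O = 18 (O = 21 - 3 = 18)
t(s) = 2 + 2*s
t(O)*(-974) + (264 - 16)*(344 - 561) = (2 + 2*18)*(-974) + (264 - 16)*(344 - 561) = (2 + 36)*(-974) + 248*(-217) = 38*(-974) - 53816 = -37012 - 53816 = -90828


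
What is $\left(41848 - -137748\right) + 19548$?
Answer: $199144$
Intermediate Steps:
$\left(41848 - -137748\right) + 19548 = \left(41848 + 137748\right) + 19548 = 179596 + 19548 = 199144$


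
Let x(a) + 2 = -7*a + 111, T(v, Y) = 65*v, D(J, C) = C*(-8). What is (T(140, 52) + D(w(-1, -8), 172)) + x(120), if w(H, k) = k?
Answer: 6993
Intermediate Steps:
D(J, C) = -8*C
x(a) = 109 - 7*a (x(a) = -2 + (-7*a + 111) = -2 + (111 - 7*a) = 109 - 7*a)
(T(140, 52) + D(w(-1, -8), 172)) + x(120) = (65*140 - 8*172) + (109 - 7*120) = (9100 - 1376) + (109 - 840) = 7724 - 731 = 6993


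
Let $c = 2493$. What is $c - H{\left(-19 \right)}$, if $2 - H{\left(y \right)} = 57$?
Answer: $2548$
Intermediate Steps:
$H{\left(y \right)} = -55$ ($H{\left(y \right)} = 2 - 57 = -55$)
$c - H{\left(-19 \right)} = 2493 - -55 = 2493 + 55 = 2548$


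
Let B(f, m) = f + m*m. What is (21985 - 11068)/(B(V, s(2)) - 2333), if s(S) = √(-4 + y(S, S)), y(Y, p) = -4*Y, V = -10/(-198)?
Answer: -1080783/232150 ≈ -4.6555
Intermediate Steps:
V = 5/99 (V = -10*(-1/198) = 5/99 ≈ 0.050505)
s(S) = √(-4 - 4*S)
B(f, m) = f + m²
(21985 - 11068)/(B(V, s(2)) - 2333) = (21985 - 11068)/((5/99 + (2*√(-1 - 1*2))²) - 2333) = 10917/((5/99 + (2*√(-1 - 2))²) - 2333) = 10917/((5/99 + (2*√(-3))²) - 2333) = 10917/((5/99 + (2*(I*√3))²) - 2333) = 10917/((5/99 + (2*I*√3)²) - 2333) = 10917/((5/99 - 12) - 2333) = 10917/(-1183/99 - 2333) = 10917/(-232150/99) = 10917*(-99/232150) = -1080783/232150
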